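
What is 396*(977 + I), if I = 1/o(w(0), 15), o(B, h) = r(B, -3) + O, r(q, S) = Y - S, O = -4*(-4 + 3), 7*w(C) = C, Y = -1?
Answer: 386958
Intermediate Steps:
w(C) = C/7
O = 4 (O = -4*(-1) = 4)
r(q, S) = -1 - S
o(B, h) = 6 (o(B, h) = (-1 - 1*(-3)) + 4 = (-1 + 3) + 4 = 2 + 4 = 6)
I = ⅙ (I = 1/6 = ⅙ ≈ 0.16667)
396*(977 + I) = 396*(977 + ⅙) = 396*(5863/6) = 386958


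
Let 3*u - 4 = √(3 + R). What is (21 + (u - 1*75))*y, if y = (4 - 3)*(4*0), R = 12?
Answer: 0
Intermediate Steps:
u = 4/3 + √15/3 (u = 4/3 + √(3 + 12)/3 = 4/3 + √15/3 ≈ 2.6243)
y = 0 (y = 1*0 = 0)
(21 + (u - 1*75))*y = (21 + ((4/3 + √15/3) - 1*75))*0 = (21 + ((4/3 + √15/3) - 75))*0 = (21 + (-221/3 + √15/3))*0 = (-158/3 + √15/3)*0 = 0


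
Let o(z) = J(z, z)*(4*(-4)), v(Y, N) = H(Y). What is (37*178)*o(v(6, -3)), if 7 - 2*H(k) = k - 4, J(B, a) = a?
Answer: -263440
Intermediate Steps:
H(k) = 11/2 - k/2 (H(k) = 7/2 - (k - 4)/2 = 7/2 - (-4 + k)/2 = 7/2 + (2 - k/2) = 11/2 - k/2)
v(Y, N) = 11/2 - Y/2
o(z) = -16*z (o(z) = z*(4*(-4)) = z*(-16) = -16*z)
(37*178)*o(v(6, -3)) = (37*178)*(-16*(11/2 - ½*6)) = 6586*(-16*(11/2 - 3)) = 6586*(-16*5/2) = 6586*(-40) = -263440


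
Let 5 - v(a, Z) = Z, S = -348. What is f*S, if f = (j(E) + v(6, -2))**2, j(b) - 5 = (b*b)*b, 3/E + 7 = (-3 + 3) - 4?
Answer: -88476572700/1771561 ≈ -49943.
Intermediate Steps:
v(a, Z) = 5 - Z
E = -3/11 (E = 3/(-7 + ((-3 + 3) - 4)) = 3/(-7 + (0 - 4)) = 3/(-7 - 4) = 3/(-11) = 3*(-1/11) = -3/11 ≈ -0.27273)
j(b) = 5 + b**3 (j(b) = 5 + (b*b)*b = 5 + b**2*b = 5 + b**3)
f = 254243025/1771561 (f = ((5 + (-3/11)**3) + (5 - 1*(-2)))**2 = ((5 - 27/1331) + (5 + 2))**2 = (6628/1331 + 7)**2 = (15945/1331)**2 = 254243025/1771561 ≈ 143.51)
f*S = (254243025/1771561)*(-348) = -88476572700/1771561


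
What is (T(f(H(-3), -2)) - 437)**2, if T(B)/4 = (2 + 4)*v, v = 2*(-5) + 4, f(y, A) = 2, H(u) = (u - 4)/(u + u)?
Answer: 337561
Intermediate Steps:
H(u) = (-4 + u)/(2*u) (H(u) = (-4 + u)/((2*u)) = (-4 + u)*(1/(2*u)) = (-4 + u)/(2*u))
v = -6 (v = -10 + 4 = -6)
T(B) = -144 (T(B) = 4*((2 + 4)*(-6)) = 4*(6*(-6)) = 4*(-36) = -144)
(T(f(H(-3), -2)) - 437)**2 = (-144 - 437)**2 = (-581)**2 = 337561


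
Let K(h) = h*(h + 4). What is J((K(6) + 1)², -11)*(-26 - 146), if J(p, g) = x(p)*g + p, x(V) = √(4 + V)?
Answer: -640012 + 9460*√149 ≈ -5.2454e+5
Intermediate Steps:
K(h) = h*(4 + h)
J(p, g) = p + g*√(4 + p) (J(p, g) = √(4 + p)*g + p = g*√(4 + p) + p = p + g*√(4 + p))
J((K(6) + 1)², -11)*(-26 - 146) = ((6*(4 + 6) + 1)² - 11*√(4 + (6*(4 + 6) + 1)²))*(-26 - 146) = ((6*10 + 1)² - 11*√(4 + (6*10 + 1)²))*(-172) = ((60 + 1)² - 11*√(4 + (60 + 1)²))*(-172) = (61² - 11*√(4 + 61²))*(-172) = (3721 - 11*√(4 + 3721))*(-172) = (3721 - 55*√149)*(-172) = -640012 + 9460*√149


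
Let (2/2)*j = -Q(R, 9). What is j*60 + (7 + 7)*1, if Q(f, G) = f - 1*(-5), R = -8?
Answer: 194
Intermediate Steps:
Q(f, G) = 5 + f (Q(f, G) = f + 5 = 5 + f)
j = 3 (j = -(5 - 8) = -1*(-3) = 3)
j*60 + (7 + 7)*1 = 3*60 + (7 + 7)*1 = 180 + 14*1 = 180 + 14 = 194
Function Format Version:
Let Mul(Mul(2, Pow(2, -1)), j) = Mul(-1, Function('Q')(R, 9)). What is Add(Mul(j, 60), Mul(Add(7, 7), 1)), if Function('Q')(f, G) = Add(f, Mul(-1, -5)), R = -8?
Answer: 194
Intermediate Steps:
Function('Q')(f, G) = Add(5, f) (Function('Q')(f, G) = Add(f, 5) = Add(5, f))
j = 3 (j = Mul(-1, Add(5, -8)) = Mul(-1, -3) = 3)
Add(Mul(j, 60), Mul(Add(7, 7), 1)) = Add(Mul(3, 60), Mul(Add(7, 7), 1)) = Add(180, Mul(14, 1)) = Add(180, 14) = 194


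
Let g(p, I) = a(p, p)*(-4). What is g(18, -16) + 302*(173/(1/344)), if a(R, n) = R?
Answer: 17972552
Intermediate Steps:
g(p, I) = -4*p (g(p, I) = p*(-4) = -4*p)
g(18, -16) + 302*(173/(1/344)) = -4*18 + 302*(173/(1/344)) = -72 + 302*(173/(1/344)) = -72 + 302*(173*344) = -72 + 302*59512 = -72 + 17972624 = 17972552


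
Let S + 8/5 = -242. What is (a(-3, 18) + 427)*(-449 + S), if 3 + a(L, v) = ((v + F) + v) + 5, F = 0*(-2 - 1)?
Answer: -322059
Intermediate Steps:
S = -1218/5 (S = -8/5 - 242 = -1218/5 ≈ -243.60)
F = 0 (F = 0*(-3) = 0)
a(L, v) = 2 + 2*v (a(L, v) = -3 + (((v + 0) + v) + 5) = -3 + ((v + v) + 5) = -3 + (2*v + 5) = -3 + (5 + 2*v) = 2 + 2*v)
(a(-3, 18) + 427)*(-449 + S) = ((2 + 2*18) + 427)*(-449 - 1218/5) = ((2 + 36) + 427)*(-3463/5) = (38 + 427)*(-3463/5) = 465*(-3463/5) = -322059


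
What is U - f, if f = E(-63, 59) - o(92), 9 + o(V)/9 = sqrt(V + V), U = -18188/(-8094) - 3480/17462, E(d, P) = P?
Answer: -4874452046/35334357 + 18*sqrt(46) ≈ -15.870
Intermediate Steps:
U = 72357934/35334357 (U = -18188*(-1/8094) - 3480*1/17462 = 9094/4047 - 1740/8731 = 72357934/35334357 ≈ 2.0478)
o(V) = -81 + 9*sqrt(2)*sqrt(V) (o(V) = -81 + 9*sqrt(V + V) = -81 + 9*sqrt(2*V) = -81 + 9*(sqrt(2)*sqrt(V)) = -81 + 9*sqrt(2)*sqrt(V))
f = 140 - 18*sqrt(46) (f = 59 - (-81 + 9*sqrt(2)*sqrt(92)) = 59 - (-81 + 9*sqrt(2)*(2*sqrt(23))) = 59 - (-81 + 18*sqrt(46)) = 59 + (81 - 18*sqrt(46)) = 140 - 18*sqrt(46) ≈ 17.918)
U - f = 72357934/35334357 - (140 - 18*sqrt(46)) = 72357934/35334357 + (-140 + 18*sqrt(46)) = -4874452046/35334357 + 18*sqrt(46)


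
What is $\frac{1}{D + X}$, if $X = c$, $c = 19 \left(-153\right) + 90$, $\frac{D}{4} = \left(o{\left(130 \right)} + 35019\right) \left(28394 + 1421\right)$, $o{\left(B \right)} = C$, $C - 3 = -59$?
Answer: $\frac{1}{4169684563} \approx 2.3983 \cdot 10^{-10}$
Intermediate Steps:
$C = -56$ ($C = 3 - 59 = -56$)
$o{\left(B \right)} = -56$
$D = 4169687380$ ($D = 4 \left(-56 + 35019\right) \left(28394 + 1421\right) = 4 \cdot 34963 \cdot 29815 = 4 \cdot 1042421845 = 4169687380$)
$c = -2817$ ($c = -2907 + 90 = -2817$)
$X = -2817$
$\frac{1}{D + X} = \frac{1}{4169687380 - 2817} = \frac{1}{4169684563}$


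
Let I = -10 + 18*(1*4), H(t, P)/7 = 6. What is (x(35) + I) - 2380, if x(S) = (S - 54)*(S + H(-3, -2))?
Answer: -3781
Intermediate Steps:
H(t, P) = 42 (H(t, P) = 7*6 = 42)
x(S) = (-54 + S)*(42 + S) (x(S) = (S - 54)*(S + 42) = (-54 + S)*(42 + S))
I = 62 (I = -10 + 18*4 = -10 + 72 = 62)
(x(35) + I) - 2380 = ((-2268 + 35**2 - 12*35) + 62) - 2380 = ((-2268 + 1225 - 420) + 62) - 2380 = (-1463 + 62) - 2380 = -1401 - 2380 = -3781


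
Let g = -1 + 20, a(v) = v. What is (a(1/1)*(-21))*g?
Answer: -399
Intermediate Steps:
g = 19
(a(1/1)*(-21))*g = (-21/1)*19 = (1*(-21))*19 = -21*19 = -399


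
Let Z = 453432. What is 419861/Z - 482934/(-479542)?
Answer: 30022765225/15531406296 ≈ 1.9330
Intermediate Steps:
419861/Z - 482934/(-479542) = 419861/453432 - 482934/(-479542) = 419861*(1/453432) - 482934*(-1/479542) = 419861/453432 + 241467/239771 = 30022765225/15531406296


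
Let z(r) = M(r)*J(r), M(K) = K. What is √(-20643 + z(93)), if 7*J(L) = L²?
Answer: 4*√288687/7 ≈ 307.03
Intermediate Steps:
J(L) = L²/7
z(r) = r³/7 (z(r) = r*(r²/7) = r³/7)
√(-20643 + z(93)) = √(-20643 + (⅐)*93³) = √(-20643 + (⅐)*804357) = √(-20643 + 804357/7) = √(659856/7) = 4*√288687/7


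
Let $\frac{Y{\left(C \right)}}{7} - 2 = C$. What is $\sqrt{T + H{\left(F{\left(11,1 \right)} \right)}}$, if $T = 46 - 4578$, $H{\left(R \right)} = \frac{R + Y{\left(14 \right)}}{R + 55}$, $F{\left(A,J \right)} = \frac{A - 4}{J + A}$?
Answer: $\frac{i \sqrt{2015335831}}{667} \approx 67.305 i$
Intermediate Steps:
$F{\left(A,J \right)} = \frac{-4 + A}{A + J}$
$Y{\left(C \right)} = 14 + 7 C$
$H{\left(R \right)} = \frac{112 + R}{55 + R}$ ($H{\left(R \right)} = \frac{R + \left(14 + 7 \cdot 14\right)}{R + 55} = \frac{R + \left(14 + 98\right)}{55 + R} = \frac{R + 112}{55 + R} = \frac{112 + R}{55 + R}$)
$T = -4532$ ($T = 46 - 4578 = -4532$)
$\sqrt{T + H{\left(F{\left(11,1 \right)} \right)}} = \sqrt{-4532 + \frac{112 + \frac{-4 + 11}{11 + 1}}{55 + \frac{-4 + 11}{11 + 1}}} = \sqrt{-4532 + \frac{112 + \frac{1}{12} \cdot 7}{55 + \frac{1}{12} \cdot 7}} = \sqrt{-4532 + \frac{112 + \frac{7}{12}}{55 + \frac{7}{12}}} = \sqrt{-4532 + \frac{1}{\frac{667}{12}} \cdot \frac{1351}{12}} = \sqrt{-4532 + \frac{12}{667} \cdot \frac{1351}{12}} = \sqrt{-4532 + \frac{1351}{667}} = \sqrt{- \frac{3021493}{667}} = \frac{i \sqrt{2015335831}}{667}$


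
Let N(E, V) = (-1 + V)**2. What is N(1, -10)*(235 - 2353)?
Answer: -256278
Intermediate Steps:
N(1, -10)*(235 - 2353) = (-1 - 10)**2*(235 - 2353) = (-11)**2*(-2118) = 121*(-2118) = -256278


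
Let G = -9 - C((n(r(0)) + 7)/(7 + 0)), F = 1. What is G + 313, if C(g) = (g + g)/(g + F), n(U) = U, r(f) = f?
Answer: 303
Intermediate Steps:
C(g) = 2*g/(1 + g) (C(g) = (g + g)/(g + 1) = (2*g)/(1 + g) = 2*g/(1 + g))
G = -10 (G = -9 - 2*(0 + 7)/(7 + 0)/(1 + (0 + 7)/(7 + 0)) = -9 - 2*7/7/(1 + 7/7) = -9 - 2*7*(⅐)/(1 + 7*(⅐)) = -9 - 2/(1 + 1) = -9 - 2/2 = -9 - 1*1 = -9 - 1 = -10)
G + 313 = -10 + 313 = 303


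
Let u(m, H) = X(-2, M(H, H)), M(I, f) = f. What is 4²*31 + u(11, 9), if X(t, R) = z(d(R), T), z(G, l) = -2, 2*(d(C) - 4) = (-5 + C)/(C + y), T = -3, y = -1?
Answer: 494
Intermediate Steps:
d(C) = 4 + (-5 + C)/(2*(-1 + C)) (d(C) = 4 + ((-5 + C)/(C - 1))/2 = 4 + ((-5 + C)/(-1 + C))/2 = 4 + (-5 + C)/(2*(-1 + C)))
X(t, R) = -2
u(m, H) = -2
4²*31 + u(11, 9) = 4²*31 - 2 = 16*31 - 2 = 496 - 2 = 494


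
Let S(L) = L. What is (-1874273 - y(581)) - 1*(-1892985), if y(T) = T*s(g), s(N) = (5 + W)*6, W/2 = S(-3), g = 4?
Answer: 22198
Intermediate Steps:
W = -6 (W = 2*(-3) = -6)
s(N) = -6 (s(N) = (5 - 6)*6 = -1*6 = -6)
y(T) = -6*T (y(T) = T*(-6) = -6*T)
(-1874273 - y(581)) - 1*(-1892985) = (-1874273 - (-6)*581) - 1*(-1892985) = (-1874273 - 1*(-3486)) + 1892985 = (-1874273 + 3486) + 1892985 = -1870787 + 1892985 = 22198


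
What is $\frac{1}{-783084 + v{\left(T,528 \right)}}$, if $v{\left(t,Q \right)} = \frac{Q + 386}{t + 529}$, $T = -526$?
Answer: $- \frac{3}{2348338} \approx -1.2775 \cdot 10^{-6}$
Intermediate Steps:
$v{\left(t,Q \right)} = \frac{386 + Q}{529 + t}$
$\frac{1}{-783084 + v{\left(T,528 \right)}} = \frac{1}{-783084 + \frac{386 + 528}{529 - 526}} = \frac{1}{-783084 + \frac{1}{3} \cdot 914} = \frac{1}{-783084 + \frac{914}{3}} = \frac{1}{- \frac{2348338}{3}} = - \frac{3}{2348338}$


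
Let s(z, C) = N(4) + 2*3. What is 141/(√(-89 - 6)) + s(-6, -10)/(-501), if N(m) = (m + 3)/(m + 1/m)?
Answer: -130/8517 - 141*I*√95/95 ≈ -0.015264 - 14.466*I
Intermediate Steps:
N(m) = (3 + m)/(m + 1/m)
s(z, C) = 130/17 (s(z, C) = 4*(3 + 4)/(1 + 4²) + 2*3 = 4*7/(1 + 16) + 6 = 4*7/17 + 6 = 4*(1/17)*7 + 6 = 28/17 + 6 = 130/17)
141/(√(-89 - 6)) + s(-6, -10)/(-501) = 141/(√(-89 - 6)) + (130/17)/(-501) = 141/(√(-95)) + (130/17)*(-1/501) = 141/((I*√95)) - 130/8517 = 141*(-I*√95/95) - 130/8517 = -141*I*√95/95 - 130/8517 = -130/8517 - 141*I*√95/95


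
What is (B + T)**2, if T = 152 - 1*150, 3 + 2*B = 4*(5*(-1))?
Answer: 361/4 ≈ 90.250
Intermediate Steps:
B = -23/2 (B = -3/2 + (4*(5*(-1)))/2 = -3/2 + (4*(-5))/2 = -3/2 + (1/2)*(-20) = -3/2 - 10 = -23/2 ≈ -11.500)
T = 2 (T = 152 - 150 = 2)
(B + T)**2 = (-23/2 + 2)**2 = (-19/2)**2 = 361/4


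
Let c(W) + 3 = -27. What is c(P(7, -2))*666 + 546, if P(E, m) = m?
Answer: -19434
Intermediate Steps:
c(W) = -30 (c(W) = -3 - 27 = -30)
c(P(7, -2))*666 + 546 = -30*666 + 546 = -19980 + 546 = -19434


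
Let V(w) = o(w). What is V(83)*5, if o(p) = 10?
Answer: 50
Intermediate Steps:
V(w) = 10
V(83)*5 = 10*5 = 50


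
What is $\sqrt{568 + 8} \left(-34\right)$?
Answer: $-816$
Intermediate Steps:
$\sqrt{568 + 8} \left(-34\right) = \sqrt{576} \left(-34\right) = 24 \left(-34\right) = -816$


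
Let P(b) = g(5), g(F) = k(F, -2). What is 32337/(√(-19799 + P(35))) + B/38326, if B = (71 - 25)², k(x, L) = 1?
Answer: 1058/19163 - 32337*I*√19798/19798 ≈ 0.055211 - 229.82*I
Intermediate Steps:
g(F) = 1
P(b) = 1
B = 2116 (B = 46² = 2116)
32337/(√(-19799 + P(35))) + B/38326 = 32337/(√(-19799 + 1)) + 2116/38326 = 32337/(√(-19798)) + 2116*(1/38326) = 32337/((I*√19798)) + 1058/19163 = 32337*(-I*√19798/19798) + 1058/19163 = -32337*I*√19798/19798 + 1058/19163 = 1058/19163 - 32337*I*√19798/19798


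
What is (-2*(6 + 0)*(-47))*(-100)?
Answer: -56400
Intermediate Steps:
(-2*(6 + 0)*(-47))*(-100) = (-2*6*(-47))*(-100) = -12*(-47)*(-100) = 564*(-100) = -56400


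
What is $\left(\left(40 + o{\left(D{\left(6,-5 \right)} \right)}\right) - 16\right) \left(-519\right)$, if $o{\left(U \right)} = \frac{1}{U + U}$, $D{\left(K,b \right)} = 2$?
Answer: $- \frac{50343}{4} \approx -12586.0$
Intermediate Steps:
$o{\left(U \right)} = \frac{1}{2 U}$
$\left(\left(40 + o{\left(D{\left(6,-5 \right)} \right)}\right) - 16\right) \left(-519\right) = \left(\left(40 + \frac{1}{2 \cdot 2}\right) - 16\right) \left(-519\right) = \left(\left(40 + \frac{1}{2} \cdot \frac{1}{2}\right) - 16\right) \left(-519\right) = \left(\left(40 + \frac{1}{4}\right) - 16\right) \left(-519\right) = \left(\frac{161}{4} - 16\right) \left(-519\right) = \frac{97}{4} \left(-519\right) = - \frac{50343}{4}$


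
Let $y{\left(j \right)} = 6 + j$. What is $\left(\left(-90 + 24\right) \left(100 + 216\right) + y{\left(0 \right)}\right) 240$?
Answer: $-5004000$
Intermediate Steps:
$\left(\left(-90 + 24\right) \left(100 + 216\right) + y{\left(0 \right)}\right) 240 = \left(\left(-90 + 24\right) \left(100 + 216\right) + \left(6 + 0\right)\right) 240 = \left(\left(-66\right) 316 + 6\right) 240 = \left(-20856 + 6\right) 240 = \left(-20850\right) 240 = -5004000$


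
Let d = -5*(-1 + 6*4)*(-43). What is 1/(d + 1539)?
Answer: 1/6484 ≈ 0.00015423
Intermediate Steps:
d = 4945 (d = -5*(-1 + 24)*(-43) = -5*23*(-43) = -115*(-43) = 4945)
1/(d + 1539) = 1/(4945 + 1539) = 1/6484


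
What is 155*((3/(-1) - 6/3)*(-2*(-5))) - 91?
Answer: -7841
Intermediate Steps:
155*((3/(-1) - 6/3)*(-2*(-5))) - 91 = 155*((3*(-1) - 6*1/3)*10) - 91 = 155*((-3 - 2)*10) - 91 = 155*(-5*10) - 91 = 155*(-50) - 91 = -7750 - 91 = -7841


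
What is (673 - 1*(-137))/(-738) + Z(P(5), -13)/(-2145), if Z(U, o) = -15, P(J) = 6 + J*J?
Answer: -6394/5863 ≈ -1.0906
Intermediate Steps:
P(J) = 6 + J²
(673 - 1*(-137))/(-738) + Z(P(5), -13)/(-2145) = (673 - 1*(-137))/(-738) - 15/(-2145) = (673 + 137)*(-1/738) - 15*(-1/2145) = 810*(-1/738) + 1/143 = -45/41 + 1/143 = -6394/5863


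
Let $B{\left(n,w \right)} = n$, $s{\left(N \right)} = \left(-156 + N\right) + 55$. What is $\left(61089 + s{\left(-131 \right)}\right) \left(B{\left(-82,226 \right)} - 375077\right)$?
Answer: $-22831051263$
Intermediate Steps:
$s{\left(N \right)} = -101 + N$
$\left(61089 + s{\left(-131 \right)}\right) \left(B{\left(-82,226 \right)} - 375077\right) = \left(61089 - 232\right) \left(-82 - 375077\right) = \left(61089 - 232\right) \left(-375159\right) = 60857 \left(-375159\right) = -22831051263$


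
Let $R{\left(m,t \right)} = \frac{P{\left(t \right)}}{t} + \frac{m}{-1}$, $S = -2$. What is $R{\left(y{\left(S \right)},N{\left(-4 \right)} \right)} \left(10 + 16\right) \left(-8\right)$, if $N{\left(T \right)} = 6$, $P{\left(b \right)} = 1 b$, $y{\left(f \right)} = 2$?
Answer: $208$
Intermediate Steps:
$P{\left(b \right)} = b$
$R{\left(m,t \right)} = 1 - m$ ($R{\left(m,t \right)} = \frac{t}{t} + \frac{m}{-1} = 1 + m \left(-1\right) = 1 - m$)
$R{\left(y{\left(S \right)},N{\left(-4 \right)} \right)} \left(10 + 16\right) \left(-8\right) = \left(1 - 2\right) \left(10 + 16\right) \left(-8\right) = \left(1 - 2\right) 26 \left(-8\right) = \left(-1\right) \left(-208\right) = 208$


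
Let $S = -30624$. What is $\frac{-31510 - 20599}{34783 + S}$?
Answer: $- \frac{52109}{4159} \approx -12.529$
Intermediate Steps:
$\frac{-31510 - 20599}{34783 + S} = \frac{-31510 - 20599}{34783 - 30624} = - \frac{52109}{4159}$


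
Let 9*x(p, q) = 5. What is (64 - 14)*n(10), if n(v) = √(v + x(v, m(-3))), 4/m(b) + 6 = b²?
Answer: 50*√95/3 ≈ 162.45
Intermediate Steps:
m(b) = 4/(-6 + b²)
x(p, q) = 5/9 (x(p, q) = (⅑)*5 = 5/9)
n(v) = √(5/9 + v) (n(v) = √(v + 5/9) = √(5/9 + v))
(64 - 14)*n(10) = (64 - 14)*(√(5 + 9*10)/3) = 50*(√(5 + 90)/3) = 50*(√95/3) = 50*√95/3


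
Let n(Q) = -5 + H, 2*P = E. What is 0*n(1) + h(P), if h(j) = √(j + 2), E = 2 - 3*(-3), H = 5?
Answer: √30/2 ≈ 2.7386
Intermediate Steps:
E = 11 (E = 2 + 9 = 11)
P = 11/2 (P = (½)*11 = 11/2 ≈ 5.5000)
n(Q) = 0 (n(Q) = -5 + 5 = 0)
h(j) = √(2 + j)
0*n(1) + h(P) = 0*0 + √(2 + 11/2) = 0 + √(15/2) = 0 + √30/2 = √30/2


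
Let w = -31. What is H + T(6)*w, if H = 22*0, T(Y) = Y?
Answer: -186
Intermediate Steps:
H = 0
H + T(6)*w = 0 + 6*(-31) = 0 - 186 = -186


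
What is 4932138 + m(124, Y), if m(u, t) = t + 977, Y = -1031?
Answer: 4932084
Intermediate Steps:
m(u, t) = 977 + t
4932138 + m(124, Y) = 4932138 + (977 - 1031) = 4932138 - 54 = 4932084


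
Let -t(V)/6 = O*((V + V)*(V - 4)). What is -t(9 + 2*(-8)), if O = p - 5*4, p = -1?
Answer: -19404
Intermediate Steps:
O = -21 (O = -1 - 5*4 = -1 - 20 = -21)
t(V) = 252*V*(-4 + V) (t(V) = -(-126)*(V + V)*(V - 4) = -(-126)*(2*V)*(-4 + V) = -(-126)*2*V*(-4 + V) = -(-252)*V*(-4 + V) = 252*V*(-4 + V))
-t(9 + 2*(-8)) = -252*(9 + 2*(-8))*(-4 + (9 + 2*(-8))) = -252*(9 - 16)*(-4 + (9 - 16)) = -252*(-7)*(-4 - 7) = -252*(-7)*(-11) = -1*19404 = -19404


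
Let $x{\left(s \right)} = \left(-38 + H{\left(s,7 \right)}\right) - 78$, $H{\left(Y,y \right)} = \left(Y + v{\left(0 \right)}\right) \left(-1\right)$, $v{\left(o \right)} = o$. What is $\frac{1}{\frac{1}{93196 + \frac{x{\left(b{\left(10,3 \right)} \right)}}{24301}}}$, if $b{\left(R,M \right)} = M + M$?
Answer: $\frac{2264755874}{24301} \approx 93196.0$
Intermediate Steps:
$b{\left(R,M \right)} = 2 M$
$H{\left(Y,y \right)} = - Y$ ($H{\left(Y,y \right)} = \left(Y + 0\right) \left(-1\right) = Y \left(-1\right) = - Y$)
$x{\left(s \right)} = -116 - s$ ($x{\left(s \right)} = \left(-38 - s\right) - 78 = -116 - s$)
$\frac{1}{\frac{1}{93196 + \frac{x{\left(b{\left(10,3 \right)} \right)}}{24301}}} = \frac{1}{\frac{1}{93196 + \frac{-116 - 2 \cdot 3}{24301}}} = \frac{1}{\frac{1}{93196 + \left(-116 - 6\right) \frac{1}{24301}}} = \frac{1}{\frac{1}{93196 - \frac{122}{24301}}} = \frac{1}{\frac{1}{\frac{2264755874}{24301}}} = \frac{1}{\frac{24301}{2264755874}} = \frac{2264755874}{24301}$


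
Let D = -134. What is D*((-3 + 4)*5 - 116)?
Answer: 14874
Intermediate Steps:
D*((-3 + 4)*5 - 116) = -134*((-3 + 4)*5 - 116) = -134*(1*5 - 116) = -134*(5 - 116) = -134*(-111) = 14874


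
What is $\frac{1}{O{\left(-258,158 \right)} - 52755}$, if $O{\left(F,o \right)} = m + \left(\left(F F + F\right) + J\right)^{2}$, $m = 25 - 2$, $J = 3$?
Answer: $\frac{1}{4396830749} \approx 2.2744 \cdot 10^{-10}$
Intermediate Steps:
$m = 23$ ($m = 25 - 2 = 23$)
$O{\left(F,o \right)} = 23 + \left(3 + F + F^{2}\right)^{2}$ ($O{\left(F,o \right)} = 23 + \left(\left(F F + F\right) + 3\right)^{2} = 23 + \left(\left(F^{2} + F\right) + 3\right)^{2} = 23 + \left(\left(F + F^{2}\right) + 3\right)^{2} = 23 + \left(3 + F + F^{2}\right)^{2}$)
$\frac{1}{O{\left(-258,158 \right)} - 52755} = \frac{1}{\left(23 + \left(3 - 258 + \left(-258\right)^{2}\right)^{2}\right) - 52755} = \frac{1}{\left(23 + \left(3 - 258 + 66564\right)^{2}\right) - 52755} = \frac{1}{\left(23 + 66309^{2}\right) - 52755} = \frac{1}{\left(23 + 4396883481\right) - 52755} = \frac{1}{4396883504 - 52755} = \frac{1}{4396830749}$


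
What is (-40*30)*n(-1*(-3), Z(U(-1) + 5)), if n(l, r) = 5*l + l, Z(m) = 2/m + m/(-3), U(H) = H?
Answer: -21600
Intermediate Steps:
Z(m) = 2/m - m/3 (Z(m) = 2/m + m*(-⅓) = 2/m - m/3)
n(l, r) = 6*l
(-40*30)*n(-1*(-3), Z(U(-1) + 5)) = (-40*30)*(6*(-1*(-3))) = -7200*3 = -1200*18 = -21600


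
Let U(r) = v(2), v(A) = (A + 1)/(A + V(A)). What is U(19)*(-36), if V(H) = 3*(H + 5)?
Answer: -108/23 ≈ -4.6956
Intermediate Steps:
V(H) = 15 + 3*H (V(H) = 3*(5 + H) = 15 + 3*H)
v(A) = (1 + A)/(15 + 4*A) (v(A) = (A + 1)/(A + (15 + 3*A)) = (1 + A)/(15 + 4*A))
U(r) = 3/23 (U(r) = (1 + 2)/(15 + 4*2) = 3/(15 + 8) = 3/23)
U(19)*(-36) = (3/23)*(-36) = -108/23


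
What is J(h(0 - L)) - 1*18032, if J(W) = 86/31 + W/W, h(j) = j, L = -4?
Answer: -558875/31 ≈ -18028.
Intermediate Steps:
J(W) = 117/31 (J(W) = 86*(1/31) + 1 = 86/31 + 1 = 117/31)
J(h(0 - L)) - 1*18032 = 117/31 - 1*18032 = 117/31 - 18032 = -558875/31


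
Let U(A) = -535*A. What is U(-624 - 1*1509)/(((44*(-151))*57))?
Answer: -380385/126236 ≈ -3.0133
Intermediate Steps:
U(-624 - 1*1509)/(((44*(-151))*57)) = (-535*(-624 - 1*1509))/(((44*(-151))*57)) = (-535*(-624 - 1509))/((-6644*57)) = -535*(-2133)/(-378708) = 1141155*(-1/378708) = -380385/126236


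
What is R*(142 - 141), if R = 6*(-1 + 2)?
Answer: 6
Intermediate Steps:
R = 6 (R = 6*1 = 6)
R*(142 - 141) = 6*(142 - 141) = 6*1 = 6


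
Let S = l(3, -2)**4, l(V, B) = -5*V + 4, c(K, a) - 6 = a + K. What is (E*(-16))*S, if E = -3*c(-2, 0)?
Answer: 2811072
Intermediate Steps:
c(K, a) = 6 + K + a (c(K, a) = 6 + (a + K) = 6 + (K + a) = 6 + K + a)
l(V, B) = 4 - 5*V
S = 14641 (S = (4 - 5*3)**4 = (4 - 15)**4 = (-11)**4 = 14641)
E = -12 (E = -3*(6 - 2 + 0) = -3*4 = -12)
(E*(-16))*S = -12*(-16)*14641 = 192*14641 = 2811072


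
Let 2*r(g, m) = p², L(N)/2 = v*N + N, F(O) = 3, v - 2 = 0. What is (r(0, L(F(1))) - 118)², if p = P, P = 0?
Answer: 13924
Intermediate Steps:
v = 2 (v = 2 + 0 = 2)
p = 0
L(N) = 6*N (L(N) = 2*(2*N + N) = 2*(3*N) = 6*N)
r(g, m) = 0 (r(g, m) = (½)*0² = (½)*0 = 0)
(r(0, L(F(1))) - 118)² = (0 - 118)² = (-118)² = 13924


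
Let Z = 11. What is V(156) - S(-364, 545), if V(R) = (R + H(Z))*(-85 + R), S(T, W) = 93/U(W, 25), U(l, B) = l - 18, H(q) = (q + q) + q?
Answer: 228120/17 ≈ 13419.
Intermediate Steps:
H(q) = 3*q (H(q) = 2*q + q = 3*q)
U(l, B) = -18 + l
S(T, W) = 93/(-18 + W)
V(R) = (-85 + R)*(33 + R) (V(R) = (R + 3*11)*(-85 + R) = (R + 33)*(-85 + R) = (33 + R)*(-85 + R) = (-85 + R)*(33 + R))
V(156) - S(-364, 545) = (-2805 + 156² - 52*156) - 93/(-18 + 545) = (-2805 + 24336 - 8112) - 93/527 = 13419 - 93/527 = 13419 - 1*3/17 = 13419 - 3/17 = 228120/17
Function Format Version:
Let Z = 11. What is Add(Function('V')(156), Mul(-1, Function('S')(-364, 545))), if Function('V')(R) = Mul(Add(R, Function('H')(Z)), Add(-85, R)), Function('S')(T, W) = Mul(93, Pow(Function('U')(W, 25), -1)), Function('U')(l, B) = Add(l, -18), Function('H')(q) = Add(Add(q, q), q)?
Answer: Rational(228120, 17) ≈ 13419.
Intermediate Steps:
Function('H')(q) = Mul(3, q) (Function('H')(q) = Add(Mul(2, q), q) = Mul(3, q))
Function('U')(l, B) = Add(-18, l)
Function('S')(T, W) = Mul(93, Pow(Add(-18, W), -1))
Function('V')(R) = Mul(Add(-85, R), Add(33, R)) (Function('V')(R) = Mul(Add(R, Mul(3, 11)), Add(-85, R)) = Mul(Add(R, 33), Add(-85, R)) = Mul(Add(33, R), Add(-85, R)) = Mul(Add(-85, R), Add(33, R)))
Add(Function('V')(156), Mul(-1, Function('S')(-364, 545))) = Add(Add(-2805, Pow(156, 2), Mul(-52, 156)), Mul(-1, Mul(93, Pow(Add(-18, 545), -1)))) = Add(Add(-2805, 24336, -8112), Mul(-1, Mul(93, Pow(527, -1)))) = Add(13419, Mul(-1, Mul(93, Rational(1, 527)))) = Add(13419, Mul(-1, Rational(3, 17))) = Add(13419, Rational(-3, 17)) = Rational(228120, 17)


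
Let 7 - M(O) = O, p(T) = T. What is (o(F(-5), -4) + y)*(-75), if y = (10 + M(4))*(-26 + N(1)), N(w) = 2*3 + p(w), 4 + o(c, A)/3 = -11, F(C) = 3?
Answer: 21900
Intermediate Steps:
M(O) = 7 - O
o(c, A) = -45 (o(c, A) = -12 + 3*(-11) = -12 - 33 = -45)
N(w) = 6 + w (N(w) = 2*3 + w = 6 + w)
y = -247 (y = (10 + (7 - 1*4))*(-26 + (6 + 1)) = (10 + (7 - 4))*(-26 + 7) = (10 + 3)*(-19) = 13*(-19) = -247)
(o(F(-5), -4) + y)*(-75) = (-45 - 247)*(-75) = -292*(-75) = 21900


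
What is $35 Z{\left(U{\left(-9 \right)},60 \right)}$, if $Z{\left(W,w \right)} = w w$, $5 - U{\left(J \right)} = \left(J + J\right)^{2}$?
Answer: $126000$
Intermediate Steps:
$U{\left(J \right)} = 5 - 4 J^{2}$ ($U{\left(J \right)} = 5 - \left(J + J\right)^{2} = 5 - \left(2 J\right)^{2} = 5 - 4 J^{2}$)
$Z{\left(W,w \right)} = w^{2}$
$35 Z{\left(U{\left(-9 \right)},60 \right)} = 35 \cdot 60^{2} = 35 \cdot 3600 = 126000$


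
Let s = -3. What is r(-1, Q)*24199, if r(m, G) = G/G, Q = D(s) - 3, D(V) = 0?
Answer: 24199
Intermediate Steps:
Q = -3 (Q = 0 - 3 = -3)
r(m, G) = 1
r(-1, Q)*24199 = 1*24199 = 24199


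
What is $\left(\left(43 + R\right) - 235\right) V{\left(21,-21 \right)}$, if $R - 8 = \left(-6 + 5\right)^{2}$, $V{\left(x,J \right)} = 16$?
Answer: $-2928$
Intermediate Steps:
$R = 9$ ($R = 8 + \left(-6 + 5\right)^{2} = 8 + \left(-1\right)^{2} = 8 + 1 = 9$)
$\left(\left(43 + R\right) - 235\right) V{\left(21,-21 \right)} = \left(\left(43 + 9\right) - 235\right) 16 = \left(52 - 235\right) 16 = \left(-183\right) 16 = -2928$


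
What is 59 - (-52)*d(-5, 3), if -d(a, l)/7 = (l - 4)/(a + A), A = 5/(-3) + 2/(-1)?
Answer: 17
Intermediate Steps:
A = -11/3 (A = 5*(-1/3) + 2*(-1) = -5/3 - 2 = -11/3 ≈ -3.6667)
d(a, l) = -7*(-4 + l)/(-11/3 + a) (d(a, l) = -7*(l - 4)/(a - 11/3) = -7*(-4 + l)/(-11/3 + a))
59 - (-52)*d(-5, 3) = 59 - (-52)*21*(4 - 1*3)/(-11 + 3*(-5)) = 59 - (-52)*21*(4 - 3)/(-11 - 15) = 59 - (-52)*21*1/(-26) = 59 - (-52)*21*(-1/26)*1 = 59 - (-52)*(-21)/26 = 59 - 1*42 = 59 - 42 = 17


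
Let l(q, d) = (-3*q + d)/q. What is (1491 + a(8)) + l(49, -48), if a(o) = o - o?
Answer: 72864/49 ≈ 1487.0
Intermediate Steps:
a(o) = 0
l(q, d) = (d - 3*q)/q
(1491 + a(8)) + l(49, -48) = (1491 + 0) + (-3 - 48/49) = 1491 + (-3 - 48*1/49) = 1491 + (-3 - 48/49) = 1491 - 195/49 = 72864/49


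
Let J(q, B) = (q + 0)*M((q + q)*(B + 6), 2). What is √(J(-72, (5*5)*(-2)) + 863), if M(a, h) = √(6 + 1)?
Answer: √(863 - 72*√7) ≈ 25.933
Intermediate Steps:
M(a, h) = √7
J(q, B) = q*√7 (J(q, B) = (q + 0)*√7 = q*√7)
√(J(-72, (5*5)*(-2)) + 863) = √(-72*√7 + 863) = √(863 - 72*√7)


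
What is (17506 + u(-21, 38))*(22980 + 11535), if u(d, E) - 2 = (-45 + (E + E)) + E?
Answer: 606670155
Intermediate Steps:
u(d, E) = -43 + 3*E (u(d, E) = 2 + ((-45 + (E + E)) + E) = 2 + ((-45 + 2*E) + E) = 2 + (-45 + 3*E) = -43 + 3*E)
(17506 + u(-21, 38))*(22980 + 11535) = (17506 + (-43 + 3*38))*(22980 + 11535) = (17506 + (-43 + 114))*34515 = (17506 + 71)*34515 = 17577*34515 = 606670155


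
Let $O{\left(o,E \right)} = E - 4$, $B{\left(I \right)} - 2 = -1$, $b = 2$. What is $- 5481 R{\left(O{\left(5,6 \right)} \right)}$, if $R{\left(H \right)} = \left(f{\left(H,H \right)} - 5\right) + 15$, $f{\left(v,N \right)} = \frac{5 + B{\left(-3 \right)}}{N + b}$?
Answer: $- \frac{126063}{2} \approx -63032.0$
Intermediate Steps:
$B{\left(I \right)} = 1$ ($B{\left(I \right)} = 2 - 1 = 1$)
$O{\left(o,E \right)} = -4 + E$
$f{\left(v,N \right)} = \frac{6}{2 + N}$ ($f{\left(v,N \right)} = \frac{5 + 1}{N + 2} = \frac{6}{2 + N}$)
$R{\left(H \right)} = 10 + \frac{6}{2 + H}$ ($R{\left(H \right)} = \left(\frac{6}{2 + H} - 5\right) + 15 = \left(-5 + \frac{6}{2 + H}\right) + 15 = 10 + \frac{6}{2 + H}$)
$- 5481 R{\left(O{\left(5,6 \right)} \right)} = - 5481 \frac{2 \left(13 + 5 \left(-4 + 6\right)\right)}{2 + \left(-4 + 6\right)} = - 5481 \frac{2 \left(13 + 5 \cdot 2\right)}{2 + 2} = - 5481 \frac{2 \left(13 + 10\right)}{4} = - 5481 \cdot 2 \cdot \frac{1}{4} \cdot 23 = \left(-5481\right) \frac{23}{2} = - \frac{126063}{2}$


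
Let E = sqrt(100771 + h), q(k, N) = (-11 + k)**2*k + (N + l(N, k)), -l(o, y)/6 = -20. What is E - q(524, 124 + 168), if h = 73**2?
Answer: -137900968 + 10*sqrt(1061) ≈ -1.3790e+8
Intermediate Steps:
l(o, y) = 120 (l(o, y) = -6*(-20) = 120)
h = 5329
q(k, N) = 120 + N + k*(-11 + k)**2 (q(k, N) = (-11 + k)**2*k + (N + 120) = k*(-11 + k)**2 + (120 + N) = 120 + N + k*(-11 + k)**2)
E = 10*sqrt(1061) (E = sqrt(100771 + 5329) = sqrt(106100) = 10*sqrt(1061) ≈ 325.73)
E - q(524, 124 + 168) = 10*sqrt(1061) - (120 + (124 + 168) + 524*(-11 + 524)**2) = 10*sqrt(1061) - (120 + 292 + 524*513**2) = 10*sqrt(1061) - (120 + 292 + 524*263169) = 10*sqrt(1061) - (120 + 292 + 137900556) = 10*sqrt(1061) - 1*137900968 = 10*sqrt(1061) - 137900968 = -137900968 + 10*sqrt(1061)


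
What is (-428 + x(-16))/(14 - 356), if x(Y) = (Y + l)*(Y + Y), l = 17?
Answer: 230/171 ≈ 1.3450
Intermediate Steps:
x(Y) = 2*Y*(17 + Y) (x(Y) = (Y + 17)*(Y + Y) = (17 + Y)*(2*Y) = 2*Y*(17 + Y))
(-428 + x(-16))/(14 - 356) = (-428 + 2*(-16)*(17 - 16))/(14 - 356) = (-428 + 2*(-16)*1)/(-342) = (-428 - 32)*(-1/342) = -460*(-1/342) = 230/171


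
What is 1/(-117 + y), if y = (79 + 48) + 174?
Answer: 1/184 ≈ 0.0054348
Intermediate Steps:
y = 301 (y = 127 + 174 = 301)
1/(-117 + y) = 1/(-117 + 301) = 1/184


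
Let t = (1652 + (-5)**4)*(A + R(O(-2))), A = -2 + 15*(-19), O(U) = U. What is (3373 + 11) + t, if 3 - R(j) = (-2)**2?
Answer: -652392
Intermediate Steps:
A = -287 (A = -2 - 285 = -287)
R(j) = -1 (R(j) = 3 - 1*(-2)**2 = 3 - 1*4 = 3 - 4 = -1)
t = -655776 (t = (1652 + (-5)**4)*(-287 - 1) = (1652 + 625)*(-288) = 2277*(-288) = -655776)
(3373 + 11) + t = (3373 + 11) - 655776 = 3384 - 655776 = -652392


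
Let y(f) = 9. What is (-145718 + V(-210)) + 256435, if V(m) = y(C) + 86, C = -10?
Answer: 110812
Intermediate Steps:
V(m) = 95 (V(m) = 9 + 86 = 95)
(-145718 + V(-210)) + 256435 = (-145718 + 95) + 256435 = -145623 + 256435 = 110812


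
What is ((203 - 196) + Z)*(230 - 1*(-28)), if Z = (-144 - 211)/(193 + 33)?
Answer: 158283/113 ≈ 1400.7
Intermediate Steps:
Z = -355/226 ≈ -1.5708
((203 - 196) + Z)*(230 - 1*(-28)) = ((203 - 196) - 355/226)*(230 - 1*(-28)) = (7 - 355/226)*(230 + 28) = (1227/226)*258 = 158283/113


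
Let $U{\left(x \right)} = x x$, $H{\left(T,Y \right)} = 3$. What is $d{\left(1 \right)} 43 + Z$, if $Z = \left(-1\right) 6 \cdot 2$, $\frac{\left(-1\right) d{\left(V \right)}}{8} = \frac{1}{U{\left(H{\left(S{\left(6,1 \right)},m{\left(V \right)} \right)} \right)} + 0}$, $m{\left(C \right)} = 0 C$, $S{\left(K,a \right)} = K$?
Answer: $- \frac{452}{9} \approx -50.222$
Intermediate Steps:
$m{\left(C \right)} = 0$
$U{\left(x \right)} = x^{2}$
$d{\left(V \right)} = - \frac{8}{9}$ ($d{\left(V \right)} = - \frac{8}{3^{2} + 0} = - \frac{8}{9 + 0} = - \frac{8}{9}$)
$Z = -12$ ($Z = \left(-6\right) 2 = -12$)
$d{\left(1 \right)} 43 + Z = \left(- \frac{8}{9}\right) 43 - 12 = - \frac{344}{9} - 12 = - \frac{452}{9}$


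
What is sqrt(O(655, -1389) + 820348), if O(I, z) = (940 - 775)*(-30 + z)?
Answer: sqrt(586213) ≈ 765.65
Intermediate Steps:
O(I, z) = -4950 + 165*z (O(I, z) = 165*(-30 + z) = -4950 + 165*z)
sqrt(O(655, -1389) + 820348) = sqrt((-4950 + 165*(-1389)) + 820348) = sqrt((-4950 - 229185) + 820348) = sqrt(-234135 + 820348) = sqrt(586213)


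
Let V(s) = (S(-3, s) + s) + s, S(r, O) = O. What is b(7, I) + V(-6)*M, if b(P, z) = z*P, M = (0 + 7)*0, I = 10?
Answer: 70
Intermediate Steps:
M = 0 (M = 7*0 = 0)
b(P, z) = P*z
V(s) = 3*s (V(s) = (s + s) + s = 2*s + s = 3*s)
b(7, I) + V(-6)*M = 7*10 + (3*(-6))*0 = 70 - 18*0 = 70 + 0 = 70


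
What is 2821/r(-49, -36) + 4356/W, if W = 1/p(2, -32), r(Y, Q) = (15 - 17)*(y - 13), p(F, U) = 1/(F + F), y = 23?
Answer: 18959/20 ≈ 947.95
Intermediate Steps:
p(F, U) = 1/(2*F)
r(Y, Q) = -20 (r(Y, Q) = (15 - 17)*(23 - 13) = -2*10 = -20)
W = 4 (W = 1/((½)/2) = 1/((½)*(½)) = 1/(¼) = 4)
2821/r(-49, -36) + 4356/W = 2821/(-20) + 4356/4 = 2821*(-1/20) + 4356*(¼) = -2821/20 + 1089 = 18959/20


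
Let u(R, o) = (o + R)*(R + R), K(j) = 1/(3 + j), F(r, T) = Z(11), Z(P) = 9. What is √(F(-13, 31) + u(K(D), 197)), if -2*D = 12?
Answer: I*√1099/3 ≈ 11.05*I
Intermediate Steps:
F(r, T) = 9
D = -6 (D = -½*12 = -6)
u(R, o) = 2*R*(R + o) (u(R, o) = (R + o)*(2*R) = 2*R*(R + o))
√(F(-13, 31) + u(K(D), 197)) = √(9 + 2*(1/(3 - 6) + 197)/(3 - 6)) = √(9 + 2*(1/(-3) + 197)/(-3)) = √(9 + 2*(-⅓)*(-⅓ + 197)) = √(9 + 2*(-⅓)*(590/3)) = √(9 - 1180/9) = √(-1099/9) = I*√1099/3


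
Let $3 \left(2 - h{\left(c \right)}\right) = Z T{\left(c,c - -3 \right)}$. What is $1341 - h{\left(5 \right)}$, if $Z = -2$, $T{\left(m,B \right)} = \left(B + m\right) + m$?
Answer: $1327$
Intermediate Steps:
$T{\left(m,B \right)} = B + 2 m$
$h{\left(c \right)} = 4 + 2 c$ ($h{\left(c \right)} = 2 - \frac{\left(-2\right) \left(\left(c - -3\right) + 2 c\right)}{3} = 2 - \frac{\left(-2\right) \left(\left(c + 3\right) + 2 c\right)}{3} = 2 - \frac{\left(-2\right) \left(\left(3 + c\right) + 2 c\right)}{3} = 2 - \frac{\left(-2\right) \left(3 + 3 c\right)}{3} = 2 - \frac{-6 - 6 c}{3} = 2 + \left(2 + 2 c\right) = 4 + 2 c$)
$1341 - h{\left(5 \right)} = 1341 - \left(4 + 2 \cdot 5\right) = 1341 - \left(4 + 10\right) = 1341 - 14 = 1327$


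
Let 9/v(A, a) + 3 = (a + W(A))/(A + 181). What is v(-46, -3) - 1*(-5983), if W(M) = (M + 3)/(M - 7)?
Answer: 129054728/21581 ≈ 5980.0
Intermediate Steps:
W(M) = (3 + M)/(-7 + M)
v(A, a) = 9/(-3 + (a + (3 + A)/(-7 + A))/(181 + A)) (v(A, a) = 9/(-3 + (a + (3 + A)/(-7 + A))/(A + 181)) = 9/(-3 + (a + (3 + A)/(-7 + A))/(181 + A)))
v(-46, -3) - 1*(-5983) = 9*(-7 - 46)*(181 - 46)/(3 - 46 - (-7 - 46)*(543 - 1*(-3) + 3*(-46))) - 1*(-5983) = 9*(-53)*135/(3 - 46 - 1*(-53)*(543 + 3 - 138)) + 5983 = 9*(-53)*135/(3 - 46 - 1*(-53)*408) + 5983 = 9*(-53)*135/(3 - 46 + 21624) + 5983 = 9*(-53)*135/21581 + 5983 = 9*(1/21581)*(-53)*135 + 5983 = -64395/21581 + 5983 = 129054728/21581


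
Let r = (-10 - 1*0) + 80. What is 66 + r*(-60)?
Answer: -4134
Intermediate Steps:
r = 70 (r = (-10 + 0) + 80 = -10 + 80 = 70)
66 + r*(-60) = 66 + 70*(-60) = 66 - 4200 = -4134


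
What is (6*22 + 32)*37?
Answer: 6068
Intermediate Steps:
(6*22 + 32)*37 = (132 + 32)*37 = 164*37 = 6068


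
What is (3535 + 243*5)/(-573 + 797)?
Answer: 2375/112 ≈ 21.205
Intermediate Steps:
(3535 + 243*5)/(-573 + 797) = (3535 + 1215)/224 = 4750*(1/224) = 2375/112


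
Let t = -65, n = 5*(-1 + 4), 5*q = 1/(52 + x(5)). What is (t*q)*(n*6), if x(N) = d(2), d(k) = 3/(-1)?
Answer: -1170/49 ≈ -23.878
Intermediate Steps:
d(k) = -3 (d(k) = 3*(-1) = -3)
x(N) = -3
q = 1/245 (q = 1/(5*(52 - 3)) = (⅕)/49 = (⅕)*(1/49) = 1/245 ≈ 0.0040816)
n = 15 (n = 5*3 = 15)
(t*q)*(n*6) = (-65*1/245)*(15*6) = -13/49*90 = -1170/49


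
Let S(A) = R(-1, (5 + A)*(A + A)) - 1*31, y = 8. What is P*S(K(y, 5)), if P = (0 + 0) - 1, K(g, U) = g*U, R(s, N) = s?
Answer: 32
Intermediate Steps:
K(g, U) = U*g
P = -1 (P = 0 - 1 = -1)
S(A) = -32 (S(A) = -1 - 1*31 = -1 - 31 = -32)
P*S(K(y, 5)) = -1*(-32) = 32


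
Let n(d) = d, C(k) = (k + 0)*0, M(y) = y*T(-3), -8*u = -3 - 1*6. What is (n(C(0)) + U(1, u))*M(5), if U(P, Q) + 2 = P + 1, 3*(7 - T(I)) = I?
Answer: 0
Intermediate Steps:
T(I) = 7 - I/3
u = 9/8 (u = -(-3 - 1*6)/8 = -(-3 - 6)/8 = -1/8*(-9) = 9/8 ≈ 1.1250)
U(P, Q) = -1 + P (U(P, Q) = -2 + (P + 1) = -2 + (1 + P) = -1 + P)
M(y) = 8*y (M(y) = y*(7 - 1/3*(-3)) = y*(7 + 1) = y*8 = 8*y)
C(k) = 0 (C(k) = k*0 = 0)
(n(C(0)) + U(1, u))*M(5) = (0 + (-1 + 1))*(8*5) = (0 + 0)*40 = 0*40 = 0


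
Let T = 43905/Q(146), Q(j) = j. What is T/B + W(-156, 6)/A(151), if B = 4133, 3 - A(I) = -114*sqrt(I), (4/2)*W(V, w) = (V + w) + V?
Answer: 3201317411/43857023658 - 646*sqrt(151)/72681 ≈ -0.036225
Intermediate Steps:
W(V, w) = V + w/2 (W(V, w) = ((V + w) + V)/2 = (w + 2*V)/2 = V + w/2)
A(I) = 3 + 114*sqrt(I) (A(I) = 3 - (-114)*sqrt(I) = 3 + 114*sqrt(I))
T = 43905/146 ≈ 300.72
T/B + W(-156, 6)/A(151) = (43905/146)/4133 + (-156 + (1/2)*6)/(3 + 114*sqrt(151)) = (43905/146)*(1/4133) + (-156 + 3)/(3 + 114*sqrt(151)) = 43905/603418 - 153/(3 + 114*sqrt(151))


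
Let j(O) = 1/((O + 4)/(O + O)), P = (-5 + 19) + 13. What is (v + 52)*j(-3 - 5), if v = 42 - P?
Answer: 268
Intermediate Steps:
P = 27 (P = 14 + 13 = 27)
v = 15 (v = 42 - 1*27 = 42 - 27 = 15)
j(O) = 2*O/(4 + O) (j(O) = 1/((4 + O)/((2*O))) = 1/((4 + O)*(1/(2*O))) = 1/((4 + O)/(2*O)) = 2*O/(4 + O))
(v + 52)*j(-3 - 5) = (15 + 52)*(2*(-3 - 5)/(4 + (-3 - 5))) = 67*(2*(-8)/(4 - 8)) = 67*(2*(-8)/(-4)) = 67*(2*(-8)*(-¼)) = 67*4 = 268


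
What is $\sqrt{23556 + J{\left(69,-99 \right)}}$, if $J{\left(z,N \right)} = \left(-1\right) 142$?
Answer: $\sqrt{23414} \approx 153.02$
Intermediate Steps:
$J{\left(z,N \right)} = -142$
$\sqrt{23556 + J{\left(69,-99 \right)}} = \sqrt{23556 - 142} = \sqrt{23414}$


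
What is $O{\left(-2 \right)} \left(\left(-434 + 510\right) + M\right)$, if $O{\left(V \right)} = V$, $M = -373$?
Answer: $594$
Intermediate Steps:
$O{\left(-2 \right)} \left(\left(-434 + 510\right) + M\right) = - 2 \left(\left(-434 + 510\right) - 373\right) = - 2 \left(76 - 373\right) = \left(-2\right) \left(-297\right) = 594$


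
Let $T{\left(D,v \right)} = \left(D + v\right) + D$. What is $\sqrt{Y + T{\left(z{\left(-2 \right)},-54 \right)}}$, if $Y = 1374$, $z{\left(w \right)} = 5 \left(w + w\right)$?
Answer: $16 \sqrt{5} \approx 35.777$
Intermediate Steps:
$z{\left(w \right)} = 10 w$ ($z{\left(w \right)} = 5 \cdot 2 w = 10 w$)
$T{\left(D,v \right)} = v + 2 D$
$\sqrt{Y + T{\left(z{\left(-2 \right)},-54 \right)}} = \sqrt{1374 - \left(54 - 2 \cdot 10 \left(-2\right)\right)} = \sqrt{1374 + \left(-54 + 2 \left(-20\right)\right)} = \sqrt{1374 - 94} = \sqrt{1280} = 16 \sqrt{5}$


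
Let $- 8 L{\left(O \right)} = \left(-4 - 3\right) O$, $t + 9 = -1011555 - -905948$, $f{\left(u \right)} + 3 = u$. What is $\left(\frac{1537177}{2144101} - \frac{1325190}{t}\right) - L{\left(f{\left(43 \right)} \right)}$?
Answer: $- \frac{2461053151169}{113225685608} \approx -21.736$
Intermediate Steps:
$f{\left(u \right)} = -3 + u$
$t = -105616$ ($t = -9 - 105607 = -105616$)
$L{\left(O \right)} = \frac{7 O}{8}$ ($L{\left(O \right)} = - \frac{\left(-4 - 3\right) O}{8} = - \frac{\left(-7\right) O}{8} = \frac{7 O}{8}$)
$\left(\frac{1537177}{2144101} - \frac{1325190}{t}\right) - L{\left(f{\left(43 \right)} \right)} = \left(\frac{1537177}{2144101} - \frac{1325190}{-105616}\right) - \frac{7 \left(-3 + 43\right)}{8} = \left(1537177 \cdot \frac{1}{2144101} - - \frac{662595}{52808}\right) - \frac{7}{8} \cdot 40 = \left(\frac{1537177}{2144101} + \frac{662595}{52808}\right) - 35 = \frac{1501845845111}{113225685608} - 35 = - \frac{2461053151169}{113225685608}$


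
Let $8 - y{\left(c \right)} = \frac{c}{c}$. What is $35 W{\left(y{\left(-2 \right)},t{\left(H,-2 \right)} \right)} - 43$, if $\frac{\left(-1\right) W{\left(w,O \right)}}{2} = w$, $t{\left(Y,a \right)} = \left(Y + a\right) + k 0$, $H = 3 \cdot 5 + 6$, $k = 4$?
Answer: $-533$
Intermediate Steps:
$y{\left(c \right)} = 7$ ($y{\left(c \right)} = 8 - \frac{c}{c} = 8 - 1 = 7$)
$H = 21$ ($H = 15 + 6 = 21$)
$t{\left(Y,a \right)} = Y + a$ ($t{\left(Y,a \right)} = \left(Y + a\right) + 4 \cdot 0 = \left(Y + a\right) + 0 = Y + a$)
$W{\left(w,O \right)} = - 2 w$
$35 W{\left(y{\left(-2 \right)},t{\left(H,-2 \right)} \right)} - 43 = 35 \left(\left(-2\right) 7\right) - 43 = 35 \left(-14\right) - 43 = -490 - 43 = -533$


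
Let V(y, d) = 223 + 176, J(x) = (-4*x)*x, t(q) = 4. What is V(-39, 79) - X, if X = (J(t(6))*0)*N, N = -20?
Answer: 399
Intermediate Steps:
J(x) = -4*x²
V(y, d) = 399
X = 0 (X = (-4*4²*0)*(-20) = (-4*16*0)*(-20) = -64*0*(-20) = 0*(-20) = 0)
V(-39, 79) - X = 399 - 1*0 = 399 + 0 = 399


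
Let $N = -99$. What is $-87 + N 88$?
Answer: $-8799$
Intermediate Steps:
$-87 + N 88 = -87 - 8712 = -8799$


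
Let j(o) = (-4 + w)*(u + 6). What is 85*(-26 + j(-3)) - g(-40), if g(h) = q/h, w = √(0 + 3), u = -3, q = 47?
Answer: -129153/40 + 255*√3 ≈ -2787.2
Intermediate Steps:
w = √3 ≈ 1.7320
g(h) = 47/h
j(o) = -12 + 3*√3 (j(o) = (-4 + √3)*(-3 + 6) = (-4 + √3)*3 = -12 + 3*√3)
85*(-26 + j(-3)) - g(-40) = 85*(-26 + (-12 + 3*√3)) - 47/(-40) = 85*(-38 + 3*√3) - 47*(-1)/40 = (-3230 + 255*√3) - 1*(-47/40) = (-3230 + 255*√3) + 47/40 = -129153/40 + 255*√3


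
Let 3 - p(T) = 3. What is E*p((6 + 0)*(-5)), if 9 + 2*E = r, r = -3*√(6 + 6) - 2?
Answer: 0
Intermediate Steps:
p(T) = 0 (p(T) = 3 - 1*3 = 3 - 3 = 0)
r = -2 - 6*√3 (r = -6*√3 - 2 = -2 - 6*√3 ≈ -12.392)
E = -11/2 - 3*√3 (E = -9/2 + (-2 - 6*√3)/2 = -9/2 + (-1 - 3*√3) = -11/2 - 3*√3 ≈ -10.696)
E*p((6 + 0)*(-5)) = (-11/2 - 3*√3)*0 = 0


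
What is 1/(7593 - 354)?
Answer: 1/7239 ≈ 0.00013814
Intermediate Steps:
1/(7593 - 354) = 1/7239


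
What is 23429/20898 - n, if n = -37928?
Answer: 792642773/20898 ≈ 37929.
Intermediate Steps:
23429/20898 - n = 23429/20898 - 1*(-37928) = 23429*(1/20898) + 37928 = 23429/20898 + 37928 = 792642773/20898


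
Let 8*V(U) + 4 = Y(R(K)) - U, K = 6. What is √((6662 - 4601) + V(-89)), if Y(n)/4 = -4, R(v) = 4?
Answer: √33114/4 ≈ 45.493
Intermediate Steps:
Y(n) = -16 (Y(n) = 4*(-4) = -16)
V(U) = -5/2 - U/8 (V(U) = -½ + (-16 - U)/8 = -½ + (-2 - U/8) = -5/2 - U/8)
√((6662 - 4601) + V(-89)) = √((6662 - 4601) + (-5/2 - ⅛*(-89))) = √(2061 + (-5/2 + 89/8)) = √(2061 + 69/8) = √(16557/8) = √33114/4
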